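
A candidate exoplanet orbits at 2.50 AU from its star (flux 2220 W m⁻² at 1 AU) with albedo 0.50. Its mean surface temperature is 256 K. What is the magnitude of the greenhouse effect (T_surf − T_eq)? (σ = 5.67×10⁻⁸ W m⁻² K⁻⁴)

S = 2220/2.50² = 355.2 W m⁻².
T_eq = [S(1−A)/(4σ)]^(1/4) = [355.2×0.50/(4×5.67×10⁻⁸)]^(1/4) = 167.3 K.
ΔT = T_surf − T_eq = 256 − 167.3.

ΔT ≈ 88.7 K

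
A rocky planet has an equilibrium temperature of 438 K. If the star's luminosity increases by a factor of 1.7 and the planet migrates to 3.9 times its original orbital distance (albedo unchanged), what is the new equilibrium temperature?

T_eq ≈ 253 K

T_eq ∝ L^(1/4) · d^(−1/2).
T′ = 438 × 1.7^(1/4) / 3.9^(1/2) = 253 K.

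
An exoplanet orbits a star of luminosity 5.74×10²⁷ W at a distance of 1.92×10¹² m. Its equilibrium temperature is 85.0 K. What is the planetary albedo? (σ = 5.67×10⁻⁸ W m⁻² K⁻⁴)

A ≈ 0.90

Flux: S = L/(4πd²) = 5.74×10²⁷/(4π×(1.92×10¹²)²) = 124 W m⁻².
From T_eq⁴ = S(1−A)/(4σ): 1−A = 4σT_eq⁴/S.
1−A = 4 × 5.67×10⁻⁸ × (85.0)⁴ / 124 = 0.096.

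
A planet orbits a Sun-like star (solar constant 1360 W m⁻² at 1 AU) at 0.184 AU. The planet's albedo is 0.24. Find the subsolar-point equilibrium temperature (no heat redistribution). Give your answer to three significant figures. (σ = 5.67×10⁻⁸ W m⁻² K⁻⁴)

T_ss ≈ 857 K

Flux at 0.184 AU: S = 1360/0.184² = 4.02×10⁴ W m⁻².
At the subsolar point the surface absorbs S(1−A) and emits σT⁴ per unit area — no factor of 4, since only the local patch is in balance.
T = [4.02×10⁴ × 0.76 / 5.67×10⁻⁸]^(1/4) = (5.38×10¹¹)^(1/4) = 857 K.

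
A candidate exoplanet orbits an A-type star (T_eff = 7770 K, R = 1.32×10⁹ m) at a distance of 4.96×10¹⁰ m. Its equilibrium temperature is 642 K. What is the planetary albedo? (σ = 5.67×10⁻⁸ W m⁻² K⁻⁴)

A ≈ 0.74

L = 4πR_⋆²σT_⋆⁴ = 4π(1.32×10⁹)² × 5.67×10⁻⁸ × (7770)⁴ = 4.53×10²⁷ W.
S = L/(4πd²) = 1.46×10⁵ W m⁻².
From T_eq⁴ = S(1−A)/(4σ): 1−A = 4σT_eq⁴/S.
1−A = 4 × 5.67×10⁻⁸ × (642)⁴ / 1.46×10⁵ = 0.263.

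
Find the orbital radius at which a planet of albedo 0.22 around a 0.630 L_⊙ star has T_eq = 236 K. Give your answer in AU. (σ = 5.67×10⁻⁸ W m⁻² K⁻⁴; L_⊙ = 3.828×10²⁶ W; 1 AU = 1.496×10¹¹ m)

d ≈ 0.975 AU

L = 0.630 × 3.828×10²⁶ = 2.41×10²⁶ W.
From T_eq⁴ = L(1−A)/(16πσd²): d = √[L(1−A)/(16πσT_eq⁴)].
d = √[2.41×10²⁶ × 0.78 / (16π × 5.67×10⁻⁸ × (236)⁴)] = 1.46×10¹¹ m = 0.975 AU.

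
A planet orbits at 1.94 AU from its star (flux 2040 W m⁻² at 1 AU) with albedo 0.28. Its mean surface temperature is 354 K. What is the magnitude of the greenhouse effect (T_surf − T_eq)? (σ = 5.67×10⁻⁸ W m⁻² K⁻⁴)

ΔT ≈ 150.3 K

S = 2040/1.94² = 542.0 W m⁻².
T_eq = [S(1−A)/(4σ)]^(1/4) = [542.0×0.72/(4×5.67×10⁻⁸)]^(1/4) = 203.7 K.
ΔT = T_surf − T_eq = 354 − 203.7.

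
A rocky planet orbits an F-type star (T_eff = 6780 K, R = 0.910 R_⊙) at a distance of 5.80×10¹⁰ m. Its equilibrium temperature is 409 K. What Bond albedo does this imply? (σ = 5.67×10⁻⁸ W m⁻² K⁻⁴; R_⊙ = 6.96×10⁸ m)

A ≈ 0.56

R_⋆ = 0.910 × 6.96×10⁸ = 6.33×10⁸ m.
L = 4πR_⋆²σT_⋆⁴ = 4π(6.33×10⁸)² × 5.67×10⁻⁸ × (6780)⁴ = 6.04×10²⁶ W.
S = L/(4πd²) = 1.43×10⁴ W m⁻².
From T_eq⁴ = S(1−A)/(4σ): 1−A = 4σT_eq⁴/S.
1−A = 4 × 5.67×10⁻⁸ × (409)⁴ / 1.43×10⁴ = 0.444.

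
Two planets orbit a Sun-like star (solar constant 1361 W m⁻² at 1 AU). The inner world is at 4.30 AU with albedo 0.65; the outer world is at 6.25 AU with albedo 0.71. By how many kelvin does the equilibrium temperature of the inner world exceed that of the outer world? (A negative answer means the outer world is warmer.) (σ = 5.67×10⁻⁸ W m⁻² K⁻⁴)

ΔT ≈ 21.5 K

T_eq = [S₀(1−A)/(4σd²)]^(1/4), so T ∝ (1−A)^(1/4) / √d.
T₁ = [1361×0.35/(4×5.67×10⁻⁸×4.30²)]^(1/4) = 103.24 K.
T₂ = [1361×0.29/(4×5.67×10⁻⁸×6.25²)]^(1/4) = 81.70 K.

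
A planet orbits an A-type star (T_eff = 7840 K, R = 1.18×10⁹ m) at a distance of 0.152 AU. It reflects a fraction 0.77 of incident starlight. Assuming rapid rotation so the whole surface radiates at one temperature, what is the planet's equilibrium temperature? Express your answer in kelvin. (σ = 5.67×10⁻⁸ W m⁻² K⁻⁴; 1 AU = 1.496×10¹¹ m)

d = 0.152 AU = 2.27×10¹⁰ m.
L = 4πR_⋆²σT_⋆⁴ = 4π(1.18×10⁹)² × 5.67×10⁻⁸ × (7840)⁴ = 3.75×10²⁷ W.
S = L/(4πd²) = 5.77×10⁵ W m⁻².
Energy balance: absorbed = emitted ⇒ πR²·S(1−A) = 4πR²·σT_eq⁴, so T_eq⁴ = S(1−A)/(4σ).
T_eq = [5.77×10⁵ × 0.23 / (4 × 5.67×10⁻⁸)]^(1/4) = (5.85×10¹¹)^(1/4) = 875 K.

T_eq ≈ 875 K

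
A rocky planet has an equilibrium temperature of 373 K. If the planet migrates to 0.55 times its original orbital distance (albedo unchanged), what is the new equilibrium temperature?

T_eq ≈ 503 K

T_eq ∝ L^(1/4) · d^(−1/2).
T′ = 373 / 0.55^(1/2) = 503 K.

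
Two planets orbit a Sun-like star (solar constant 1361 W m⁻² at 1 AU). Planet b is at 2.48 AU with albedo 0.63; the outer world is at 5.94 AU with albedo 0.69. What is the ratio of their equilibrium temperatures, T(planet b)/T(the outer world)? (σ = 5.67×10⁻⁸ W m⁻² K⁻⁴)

T₁/T₂ ≈ 1.618

T_eq = [S₀(1−A)/(4σd²)]^(1/4), so T ∝ (1−A)^(1/4) / √d.
T₁ = [1361×0.37/(4×5.67×10⁻⁸×2.48²)]^(1/4) = 137.84 K.
T₂ = [1361×0.31/(4×5.67×10⁻⁸×5.94²)]^(1/4) = 85.21 K.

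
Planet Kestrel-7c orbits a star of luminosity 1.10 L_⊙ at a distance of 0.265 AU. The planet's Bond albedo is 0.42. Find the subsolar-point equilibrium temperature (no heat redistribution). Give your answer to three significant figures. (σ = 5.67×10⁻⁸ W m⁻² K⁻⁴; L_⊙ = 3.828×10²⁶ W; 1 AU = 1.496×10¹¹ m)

d = 0.265 AU = 3.96×10¹⁰ m.
L = 1.10 × 3.828×10²⁶ = 4.21×10²⁶ W.
Flux: S = L/(4πd²) = 4.21×10²⁶/(4π×(3.96×10¹⁰)²) = 2.13×10⁴ W m⁻².
At the subsolar point the surface absorbs S(1−A) and emits σT⁴ per unit area — no factor of 4, since only the local patch is in balance.
T = [2.13×10⁴ × 0.58 / 5.67×10⁻⁸]^(1/4) = (2.18×10¹¹)^(1/4) = 683 K.

T_ss ≈ 683 K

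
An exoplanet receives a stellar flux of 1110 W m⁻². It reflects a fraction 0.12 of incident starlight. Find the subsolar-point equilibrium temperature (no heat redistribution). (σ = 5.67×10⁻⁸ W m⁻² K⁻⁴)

T_ss ≈ 362 K

At the subsolar point the surface absorbs S(1−A) and emits σT⁴ per unit area — no factor of 4, since only the local patch is in balance.
T = [1110 × 0.88 / 5.67×10⁻⁸]^(1/4) = (1.72×10¹⁰)^(1/4) = 362 K.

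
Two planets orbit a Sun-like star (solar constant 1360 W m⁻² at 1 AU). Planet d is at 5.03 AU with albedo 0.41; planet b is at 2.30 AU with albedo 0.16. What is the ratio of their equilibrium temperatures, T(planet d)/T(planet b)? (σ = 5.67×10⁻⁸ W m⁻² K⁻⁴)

T_eq = [S₀(1−A)/(4σd²)]^(1/4), so T ∝ (1−A)^(1/4) / √d.
T₁ = [1360×0.59/(4×5.67×10⁻⁸×5.03²)]^(1/4) = 108.74 K.
T₂ = [1360×0.84/(4×5.67×10⁻⁸×2.30²)]^(1/4) = 175.66 K.

T₁/T₂ ≈ 0.619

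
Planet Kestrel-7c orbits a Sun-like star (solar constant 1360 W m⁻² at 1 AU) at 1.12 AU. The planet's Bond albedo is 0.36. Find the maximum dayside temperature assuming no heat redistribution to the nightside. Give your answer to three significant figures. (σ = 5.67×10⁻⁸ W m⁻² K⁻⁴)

T_ss ≈ 333 K

Flux at 1.12 AU: S = 1360/1.12² = 1080 W m⁻².
With no redistribution each surface element balances locally: S(1−A) = σT⁴.
T = [1080 × 0.64 / 5.67×10⁻⁸]^(1/4) = (1.22×10¹⁰)^(1/4) = 333 K.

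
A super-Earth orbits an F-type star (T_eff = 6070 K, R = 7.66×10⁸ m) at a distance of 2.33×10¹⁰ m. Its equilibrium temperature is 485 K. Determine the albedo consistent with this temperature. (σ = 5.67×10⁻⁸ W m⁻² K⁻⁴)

A ≈ 0.85

L = 4πR_⋆²σT_⋆⁴ = 4π(7.66×10⁸)² × 5.67×10⁻⁸ × (6070)⁴ = 5.68×10²⁶ W.
S = L/(4πd²) = 8.32×10⁴ W m⁻².
From T_eq⁴ = S(1−A)/(4σ): 1−A = 4σT_eq⁴/S.
1−A = 4 × 5.67×10⁻⁸ × (485)⁴ / 8.32×10⁴ = 0.151.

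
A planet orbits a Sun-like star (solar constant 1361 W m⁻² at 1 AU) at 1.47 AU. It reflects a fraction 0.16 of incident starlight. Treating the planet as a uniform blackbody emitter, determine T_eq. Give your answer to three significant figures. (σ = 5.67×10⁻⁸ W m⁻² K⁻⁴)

Flux at 1.47 AU: S = 1361/1.47² = 630 W m⁻².
Energy balance: absorbed = emitted ⇒ πR²·S(1−A) = 4πR²·σT_eq⁴, so T_eq⁴ = S(1−A)/(4σ).
T_eq = [630 × 0.84 / (4 × 5.67×10⁻⁸)]^(1/4) = (2.33×10⁹)^(1/4) = 220 K.

T_eq ≈ 220 K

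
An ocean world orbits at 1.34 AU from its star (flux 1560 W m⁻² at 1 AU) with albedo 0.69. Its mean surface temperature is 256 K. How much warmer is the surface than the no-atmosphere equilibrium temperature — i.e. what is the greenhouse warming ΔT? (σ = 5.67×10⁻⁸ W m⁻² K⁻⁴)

S = 1560/1.34² = 868.8 W m⁻².
T_eq = [S(1−A)/(4σ)]^(1/4) = [868.8×0.31/(4×5.67×10⁻⁸)]^(1/4) = 185.6 K.
ΔT = T_surf − T_eq = 256 − 185.6.

ΔT ≈ 70.4 K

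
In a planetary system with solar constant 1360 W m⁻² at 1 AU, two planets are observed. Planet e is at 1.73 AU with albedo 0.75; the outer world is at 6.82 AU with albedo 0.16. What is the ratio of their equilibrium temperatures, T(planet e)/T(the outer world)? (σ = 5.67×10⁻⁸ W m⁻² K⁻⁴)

T₁/T₂ ≈ 1.467

T_eq = [S₀(1−A)/(4σd²)]^(1/4), so T ∝ (1−A)^(1/4) / √d.
T₁ = [1360×0.25/(4×5.67×10⁻⁸×1.73²)]^(1/4) = 149.60 K.
T₂ = [1360×0.84/(4×5.67×10⁻⁸×6.82²)]^(1/4) = 102.01 K.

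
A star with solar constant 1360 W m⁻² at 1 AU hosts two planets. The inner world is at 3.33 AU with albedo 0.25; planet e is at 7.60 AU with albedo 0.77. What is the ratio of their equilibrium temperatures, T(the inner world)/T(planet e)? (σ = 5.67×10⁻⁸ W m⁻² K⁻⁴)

T_eq = [S₀(1−A)/(4σd²)]^(1/4), so T ∝ (1−A)^(1/4) / √d.
T₁ = [1360×0.75/(4×5.67×10⁻⁸×3.33²)]^(1/4) = 141.91 K.
T₂ = [1360×0.23/(4×5.67×10⁻⁸×7.60²)]^(1/4) = 69.90 K.

T₁/T₂ ≈ 2.030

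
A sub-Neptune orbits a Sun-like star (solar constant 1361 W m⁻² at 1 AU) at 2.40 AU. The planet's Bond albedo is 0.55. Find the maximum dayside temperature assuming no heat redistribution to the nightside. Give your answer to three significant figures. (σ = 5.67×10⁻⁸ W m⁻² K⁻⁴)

T_ss ≈ 208 K

Flux at 2.40 AU: S = 1361/2.40² = 236 W m⁻².
With no redistribution each surface element balances locally: S(1−A) = σT⁴.
T = [236 × 0.45 / 5.67×10⁻⁸]^(1/4) = (1.88×10⁹)^(1/4) = 208 K.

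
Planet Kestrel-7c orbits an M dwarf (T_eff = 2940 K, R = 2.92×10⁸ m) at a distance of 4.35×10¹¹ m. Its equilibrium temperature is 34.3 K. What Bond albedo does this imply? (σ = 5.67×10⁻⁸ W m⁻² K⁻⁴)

A ≈ 0.84

L = 4πR_⋆²σT_⋆⁴ = 4π(2.92×10⁸)² × 5.67×10⁻⁸ × (2940)⁴ = 4.54×10²⁴ W.
S = L/(4πd²) = 1.91 W m⁻².
From T_eq⁴ = S(1−A)/(4σ): 1−A = 4σT_eq⁴/S.
1−A = 4 × 5.67×10⁻⁸ × (34.3)⁴ / 1.91 = 0.164.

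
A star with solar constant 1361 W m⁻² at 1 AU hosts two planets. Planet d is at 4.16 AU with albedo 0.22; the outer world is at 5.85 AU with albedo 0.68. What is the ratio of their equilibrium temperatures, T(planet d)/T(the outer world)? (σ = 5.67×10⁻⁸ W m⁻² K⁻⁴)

T₁/T₂ ≈ 1.482

T_eq = [S₀(1−A)/(4σd²)]^(1/4), so T ∝ (1−A)^(1/4) / √d.
T₁ = [1361×0.78/(4×5.67×10⁻⁸×4.16²)]^(1/4) = 128.24 K.
T₂ = [1361×0.32/(4×5.67×10⁻⁸×5.85²)]^(1/4) = 86.55 K.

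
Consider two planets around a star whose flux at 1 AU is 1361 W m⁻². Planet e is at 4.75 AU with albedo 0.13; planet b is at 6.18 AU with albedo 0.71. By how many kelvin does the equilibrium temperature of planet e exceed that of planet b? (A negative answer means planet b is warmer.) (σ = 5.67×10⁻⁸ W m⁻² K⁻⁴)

ΔT ≈ 41.2 K

T_eq = [S₀(1−A)/(4σd²)]^(1/4), so T ∝ (1−A)^(1/4) / √d.
T₁ = [1361×0.87/(4×5.67×10⁻⁸×4.75²)]^(1/4) = 123.34 K.
T₂ = [1361×0.29/(4×5.67×10⁻⁸×6.18²)]^(1/4) = 82.16 K.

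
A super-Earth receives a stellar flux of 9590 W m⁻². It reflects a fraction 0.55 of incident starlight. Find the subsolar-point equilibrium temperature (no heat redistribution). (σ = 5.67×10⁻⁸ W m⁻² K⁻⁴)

T_ss ≈ 525 K

At the subsolar point the surface absorbs S(1−A) and emits σT⁴ per unit area — no factor of 4, since only the local patch is in balance.
T = [9590 × 0.45 / 5.67×10⁻⁸]^(1/4) = (7.61×10¹⁰)^(1/4) = 525 K.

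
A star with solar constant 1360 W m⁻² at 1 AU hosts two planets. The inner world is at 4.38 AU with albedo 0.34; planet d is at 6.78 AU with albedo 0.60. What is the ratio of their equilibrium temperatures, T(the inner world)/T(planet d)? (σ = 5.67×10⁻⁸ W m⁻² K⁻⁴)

T_eq = [S₀(1−A)/(4σd²)]^(1/4), so T ∝ (1−A)^(1/4) / √d.
T₁ = [1360×0.66/(4×5.67×10⁻⁸×4.38²)]^(1/4) = 119.85 K.
T₂ = [1360×0.40/(4×5.67×10⁻⁸×6.78²)]^(1/4) = 84.99 K.

T₁/T₂ ≈ 1.410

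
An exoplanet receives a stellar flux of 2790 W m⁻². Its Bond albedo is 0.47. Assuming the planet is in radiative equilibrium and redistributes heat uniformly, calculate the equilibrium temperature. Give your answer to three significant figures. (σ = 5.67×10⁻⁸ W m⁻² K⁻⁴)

Energy balance: absorbed = emitted ⇒ πR²·S(1−A) = 4πR²·σT_eq⁴, so T_eq⁴ = S(1−A)/(4σ).
T_eq = [2790 × 0.53 / (4 × 5.67×10⁻⁸)]^(1/4) = (6.52×10⁹)^(1/4) = 284 K.

T_eq ≈ 284 K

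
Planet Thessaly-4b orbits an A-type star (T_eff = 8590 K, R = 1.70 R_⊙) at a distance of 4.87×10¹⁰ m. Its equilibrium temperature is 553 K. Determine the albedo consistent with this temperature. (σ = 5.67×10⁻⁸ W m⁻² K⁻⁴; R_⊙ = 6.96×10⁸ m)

R_⋆ = 1.70 × 6.96×10⁸ = 1.18×10⁹ m.
L = 4πR_⋆²σT_⋆⁴ = 4π(1.18×10⁹)² × 5.67×10⁻⁸ × (8590)⁴ = 5.43×10²⁷ W.
S = L/(4πd²) = 1.82×10⁵ W m⁻².
From T_eq⁴ = S(1−A)/(4σ): 1−A = 4σT_eq⁴/S.
1−A = 4 × 5.67×10⁻⁸ × (553)⁴ / 1.82×10⁵ = 0.116.

A ≈ 0.88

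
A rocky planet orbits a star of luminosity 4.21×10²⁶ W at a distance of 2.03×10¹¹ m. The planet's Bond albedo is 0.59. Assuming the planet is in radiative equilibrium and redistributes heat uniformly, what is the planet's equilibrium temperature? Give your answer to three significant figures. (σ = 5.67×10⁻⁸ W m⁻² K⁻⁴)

T_eq ≈ 196 K

Flux: S = L/(4πd²) = 4.21×10²⁶/(4π×(2.03×10¹¹)²) = 813 W m⁻².
Energy balance: absorbed = emitted ⇒ πR²·S(1−A) = 4πR²·σT_eq⁴, so T_eq⁴ = S(1−A)/(4σ).
T_eq = [813 × 0.41 / (4 × 5.67×10⁻⁸)]^(1/4) = (1.47×10⁹)^(1/4) = 196 K.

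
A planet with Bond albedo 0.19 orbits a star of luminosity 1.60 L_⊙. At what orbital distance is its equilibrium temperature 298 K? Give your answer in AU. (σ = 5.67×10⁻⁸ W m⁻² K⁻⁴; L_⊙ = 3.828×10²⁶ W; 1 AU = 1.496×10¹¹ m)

d ≈ 0.993 AU

L = 1.60 × 3.828×10²⁶ = 6.12×10²⁶ W.
From T_eq⁴ = L(1−A)/(16πσd²): d = √[L(1−A)/(16πσT_eq⁴)].
d = √[6.12×10²⁶ × 0.81 / (16π × 5.67×10⁻⁸ × (298)⁴)] = 1.49×10¹¹ m = 0.993 AU.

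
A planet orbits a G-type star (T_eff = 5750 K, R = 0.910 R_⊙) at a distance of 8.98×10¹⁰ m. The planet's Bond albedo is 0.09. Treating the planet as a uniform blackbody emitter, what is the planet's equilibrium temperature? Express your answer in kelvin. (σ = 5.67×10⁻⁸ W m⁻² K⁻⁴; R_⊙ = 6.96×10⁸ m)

T_eq ≈ 334 K

R_⋆ = 0.910 × 6.96×10⁸ = 6.33×10⁸ m.
L = 4πR_⋆²σT_⋆⁴ = 4π(6.33×10⁸)² × 5.67×10⁻⁸ × (5750)⁴ = 3.12×10²⁶ W.
S = L/(4πd²) = 3080 W m⁻².
Energy balance: absorbed = emitted ⇒ πR²·S(1−A) = 4πR²·σT_eq⁴, so T_eq⁴ = S(1−A)/(4σ).
T_eq = [3080 × 0.91 / (4 × 5.67×10⁻⁸)]^(1/4) = (1.24×10¹⁰)^(1/4) = 334 K.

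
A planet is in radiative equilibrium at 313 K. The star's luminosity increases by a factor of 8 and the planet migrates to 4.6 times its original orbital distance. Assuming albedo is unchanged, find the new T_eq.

T_eq ∝ L^(1/4) · d^(−1/2).
T′ = 313 × 8^(1/4) / 4.6^(1/2) = 245 K.

T_eq ≈ 245 K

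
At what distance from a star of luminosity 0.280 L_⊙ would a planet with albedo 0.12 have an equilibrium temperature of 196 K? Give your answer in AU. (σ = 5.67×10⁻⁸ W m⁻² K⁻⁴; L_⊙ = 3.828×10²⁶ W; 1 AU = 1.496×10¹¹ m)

d ≈ 1.00 AU

L = 0.280 × 3.828×10²⁶ = 1.07×10²⁶ W.
From T_eq⁴ = L(1−A)/(16πσd²): d = √[L(1−A)/(16πσT_eq⁴)].
d = √[1.07×10²⁶ × 0.88 / (16π × 5.67×10⁻⁸ × (196)⁴)] = 1.50×10¹¹ m = 1.00 AU.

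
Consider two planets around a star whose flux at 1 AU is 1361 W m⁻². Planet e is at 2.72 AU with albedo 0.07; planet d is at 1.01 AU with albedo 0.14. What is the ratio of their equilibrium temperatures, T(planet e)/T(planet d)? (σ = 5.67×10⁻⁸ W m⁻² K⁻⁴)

T_eq = [S₀(1−A)/(4σd²)]^(1/4), so T ∝ (1−A)^(1/4) / √d.
T₁ = [1361×0.93/(4×5.67×10⁻⁸×2.72²)]^(1/4) = 165.73 K.
T₂ = [1361×0.86/(4×5.67×10⁻⁸×1.01²)]^(1/4) = 266.70 K.

T₁/T₂ ≈ 0.621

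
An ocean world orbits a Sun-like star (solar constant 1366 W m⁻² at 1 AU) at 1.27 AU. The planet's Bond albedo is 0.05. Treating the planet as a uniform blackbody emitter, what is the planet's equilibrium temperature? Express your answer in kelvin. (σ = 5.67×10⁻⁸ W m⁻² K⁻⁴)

T_eq ≈ 244 K

Flux at 1.27 AU: S = 1366/1.27² = 847 W m⁻².
Energy balance: absorbed = emitted ⇒ πR²·S(1−A) = 4πR²·σT_eq⁴, so T_eq⁴ = S(1−A)/(4σ).
T_eq = [847 × 0.95 / (4 × 5.67×10⁻⁸)]^(1/4) = (3.55×10⁹)^(1/4) = 244 K.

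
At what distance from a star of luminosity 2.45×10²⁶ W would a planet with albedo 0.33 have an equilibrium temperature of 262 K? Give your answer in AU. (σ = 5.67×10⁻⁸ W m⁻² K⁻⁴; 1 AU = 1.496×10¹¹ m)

d ≈ 0.739 AU

From T_eq⁴ = L(1−A)/(16πσd²): d = √[L(1−A)/(16πσT_eq⁴)].
d = √[2.45×10²⁶ × 0.67 / (16π × 5.67×10⁻⁸ × (262)⁴)] = 1.11×10¹¹ m = 0.739 AU.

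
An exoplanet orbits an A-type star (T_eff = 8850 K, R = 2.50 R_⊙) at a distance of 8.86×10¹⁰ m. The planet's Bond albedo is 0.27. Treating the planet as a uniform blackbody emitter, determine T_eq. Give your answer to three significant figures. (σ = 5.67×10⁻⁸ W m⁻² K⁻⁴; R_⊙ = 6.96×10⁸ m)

R_⋆ = 2.50 × 6.96×10⁸ = 1.74×10⁹ m.
L = 4πR_⋆²σT_⋆⁴ = 4π(1.74×10⁹)² × 5.67×10⁻⁸ × (8850)⁴ = 1.32×10²⁸ W.
S = L/(4πd²) = 1.34×10⁵ W m⁻².
Energy balance: absorbed = emitted ⇒ πR²·S(1−A) = 4πR²·σT_eq⁴, so T_eq⁴ = S(1−A)/(4σ).
T_eq = [1.34×10⁵ × 0.73 / (4 × 5.67×10⁻⁸)]^(1/4) = (4.32×10¹¹)^(1/4) = 811 K.

T_eq ≈ 811 K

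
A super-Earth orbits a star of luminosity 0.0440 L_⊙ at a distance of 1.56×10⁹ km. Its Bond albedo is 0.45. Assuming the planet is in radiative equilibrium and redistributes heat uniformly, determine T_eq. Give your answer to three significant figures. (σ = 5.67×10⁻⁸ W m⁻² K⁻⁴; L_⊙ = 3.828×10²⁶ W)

d = 1.56×10⁹ km = 1.56×10¹² m.
L = 0.0440 × 3.828×10²⁶ = 1.68×10²⁵ W.
Flux: S = L/(4πd²) = 1.68×10²⁵/(4π×(1.56×10¹²)²) = 0.551 W m⁻².
Energy balance: absorbed = emitted ⇒ πR²·S(1−A) = 4πR²·σT_eq⁴, so T_eq⁴ = S(1−A)/(4σ).
T_eq = [0.551 × 0.55 / (4 × 5.67×10⁻⁸)]^(1/4) = (1.34×10⁶)^(1/4) = 34.0 K.

T_eq ≈ 34.0 K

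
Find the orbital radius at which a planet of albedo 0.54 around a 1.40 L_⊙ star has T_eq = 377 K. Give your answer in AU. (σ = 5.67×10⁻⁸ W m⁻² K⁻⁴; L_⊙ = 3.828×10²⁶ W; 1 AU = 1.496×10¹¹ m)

L = 1.40 × 3.828×10²⁶ = 5.36×10²⁶ W.
From T_eq⁴ = L(1−A)/(16πσd²): d = √[L(1−A)/(16πσT_eq⁴)].
d = √[5.36×10²⁶ × 0.46 / (16π × 5.67×10⁻⁸ × (377)⁴)] = 6.54×10¹⁰ m = 0.437 AU.

d ≈ 0.437 AU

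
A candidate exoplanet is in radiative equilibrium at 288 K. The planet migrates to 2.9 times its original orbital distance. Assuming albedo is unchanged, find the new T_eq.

T_eq ∝ L^(1/4) · d^(−1/2).
T′ = 288 / 2.9^(1/2) = 169 K.

T_eq ≈ 169 K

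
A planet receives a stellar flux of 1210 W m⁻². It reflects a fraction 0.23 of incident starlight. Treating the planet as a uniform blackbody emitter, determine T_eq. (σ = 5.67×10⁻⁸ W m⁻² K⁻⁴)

T_eq ≈ 253 K

Energy balance: absorbed = emitted ⇒ πR²·S(1−A) = 4πR²·σT_eq⁴, so T_eq⁴ = S(1−A)/(4σ).
T_eq = [1210 × 0.77 / (4 × 5.67×10⁻⁸)]^(1/4) = (4.11×10⁹)^(1/4) = 253 K.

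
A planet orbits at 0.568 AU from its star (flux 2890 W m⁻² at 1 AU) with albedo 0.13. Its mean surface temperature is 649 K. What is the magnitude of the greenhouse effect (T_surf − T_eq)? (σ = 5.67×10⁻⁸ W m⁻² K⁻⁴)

ΔT ≈ 218.5 K

S = 2890/0.568² = 8958 W m⁻².
T_eq = [S(1−A)/(4σ)]^(1/4) = [8958×0.87/(4×5.67×10⁻⁸)]^(1/4) = 430.5 K.
ΔT = T_surf − T_eq = 649 − 430.5.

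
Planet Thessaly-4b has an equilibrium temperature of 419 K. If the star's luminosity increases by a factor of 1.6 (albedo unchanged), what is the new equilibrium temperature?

T_eq ∝ L^(1/4) · d^(−1/2).
T′ = 419 × 1.6^(1/4) = 471 K.

T_eq ≈ 471 K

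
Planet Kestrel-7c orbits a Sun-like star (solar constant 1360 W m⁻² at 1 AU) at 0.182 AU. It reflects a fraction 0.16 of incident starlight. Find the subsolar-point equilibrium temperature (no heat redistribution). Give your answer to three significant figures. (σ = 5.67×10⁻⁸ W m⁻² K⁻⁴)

T_ss ≈ 883 K

Flux at 0.182 AU: S = 1360/0.182² = 4.11×10⁴ W m⁻².
At the subsolar point the surface absorbs S(1−A) and emits σT⁴ per unit area — no factor of 4, since only the local patch is in balance.
T = [4.11×10⁴ × 0.84 / 5.67×10⁻⁸]^(1/4) = (6.08×10¹¹)^(1/4) = 883 K.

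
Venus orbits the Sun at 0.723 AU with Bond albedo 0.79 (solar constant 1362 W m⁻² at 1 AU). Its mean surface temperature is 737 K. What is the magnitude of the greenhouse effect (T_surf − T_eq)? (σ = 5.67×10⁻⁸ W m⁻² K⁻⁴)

S = 1362/0.723² = 2606 W m⁻².
T_eq = [S(1−A)/(4σ)]^(1/4) = [2606×0.21/(4×5.67×10⁻⁸)]^(1/4) = 221.6 K.
ΔT = T_surf − T_eq = 737 − 221.6.

ΔT ≈ 515.4 K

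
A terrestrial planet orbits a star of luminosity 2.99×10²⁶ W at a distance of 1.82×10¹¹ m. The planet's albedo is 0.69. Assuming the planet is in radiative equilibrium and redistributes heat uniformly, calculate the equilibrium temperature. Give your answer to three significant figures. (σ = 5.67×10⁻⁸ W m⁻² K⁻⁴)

Flux: S = L/(4πd²) = 2.99×10²⁶/(4π×(1.82×10¹¹)²) = 718 W m⁻².
Energy balance: absorbed = emitted ⇒ πR²·S(1−A) = 4πR²·σT_eq⁴, so T_eq⁴ = S(1−A)/(4σ).
T_eq = [718 × 0.31 / (4 × 5.67×10⁻⁸)]^(1/4) = (9.82×10⁸)^(1/4) = 177 K.

T_eq ≈ 177 K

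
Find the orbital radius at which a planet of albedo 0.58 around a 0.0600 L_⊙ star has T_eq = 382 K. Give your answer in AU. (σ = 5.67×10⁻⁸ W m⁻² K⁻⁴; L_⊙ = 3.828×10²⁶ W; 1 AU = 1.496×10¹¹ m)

L = 0.0600 × 3.828×10²⁶ = 2.30×10²⁵ W.
From T_eq⁴ = L(1−A)/(16πσd²): d = √[L(1−A)/(16πσT_eq⁴)].
d = √[2.30×10²⁵ × 0.42 / (16π × 5.67×10⁻⁸ × (382)⁴)] = 1.26×10¹⁰ m = 0.0843 AU.

d ≈ 0.0843 AU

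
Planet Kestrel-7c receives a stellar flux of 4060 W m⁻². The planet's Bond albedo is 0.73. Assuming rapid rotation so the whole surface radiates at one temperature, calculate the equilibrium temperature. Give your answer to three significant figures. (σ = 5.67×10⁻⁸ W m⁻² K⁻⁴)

Energy balance: absorbed = emitted ⇒ πR²·S(1−A) = 4πR²·σT_eq⁴, so T_eq⁴ = S(1−A)/(4σ).
T_eq = [4060 × 0.27 / (4 × 5.67×10⁻⁸)]^(1/4) = (4.83×10⁹)^(1/4) = 264 K.

T_eq ≈ 264 K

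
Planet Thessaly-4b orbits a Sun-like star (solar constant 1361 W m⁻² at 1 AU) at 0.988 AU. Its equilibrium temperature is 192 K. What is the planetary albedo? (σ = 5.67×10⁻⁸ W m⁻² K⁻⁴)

Flux at 0.988 AU: S = 1361/0.988² = 1390 W m⁻².
From T_eq⁴ = S(1−A)/(4σ): 1−A = 4σT_eq⁴/S.
1−A = 4 × 5.67×10⁻⁸ × (192)⁴ / 1390 = 0.221.

A ≈ 0.78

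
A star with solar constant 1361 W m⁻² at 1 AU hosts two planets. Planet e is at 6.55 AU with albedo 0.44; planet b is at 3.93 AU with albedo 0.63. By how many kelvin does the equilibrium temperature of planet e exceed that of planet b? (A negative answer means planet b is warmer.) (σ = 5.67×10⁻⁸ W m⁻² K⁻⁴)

T_eq = [S₀(1−A)/(4σd²)]^(1/4), so T ∝ (1−A)^(1/4) / √d.
T₁ = [1361×0.56/(4×5.67×10⁻⁸×6.55²)]^(1/4) = 94.08 K.
T₂ = [1361×0.37/(4×5.67×10⁻⁸×3.93²)]^(1/4) = 109.50 K.

ΔT ≈ -15.4 K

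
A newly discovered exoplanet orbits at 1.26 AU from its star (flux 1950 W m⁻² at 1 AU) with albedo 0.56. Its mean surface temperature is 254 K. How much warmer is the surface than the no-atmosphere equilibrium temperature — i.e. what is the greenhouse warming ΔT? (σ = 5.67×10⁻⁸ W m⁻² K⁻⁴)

S = 1950/1.26² = 1228 W m⁻².
T_eq = [S(1−A)/(4σ)]^(1/4) = [1228×0.44/(4×5.67×10⁻⁸)]^(1/4) = 220.9 K.
ΔT = T_surf − T_eq = 254 − 220.9.

ΔT ≈ 33.1 K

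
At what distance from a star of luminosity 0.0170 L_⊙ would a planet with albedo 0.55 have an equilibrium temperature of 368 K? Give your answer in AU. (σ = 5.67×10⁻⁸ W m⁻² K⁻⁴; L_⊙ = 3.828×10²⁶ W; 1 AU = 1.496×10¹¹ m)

L = 0.0170 × 3.828×10²⁶ = 6.51×10²⁴ W.
From T_eq⁴ = L(1−A)/(16πσd²): d = √[L(1−A)/(16πσT_eq⁴)].
d = √[6.51×10²⁴ × 0.45 / (16π × 5.67×10⁻⁸ × (368)⁴)] = 7.49×10⁹ m = 0.0500 AU.

d ≈ 0.0500 AU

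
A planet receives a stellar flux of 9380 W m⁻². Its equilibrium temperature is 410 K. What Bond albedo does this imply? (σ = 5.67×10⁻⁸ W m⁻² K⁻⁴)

A ≈ 0.32

From T_eq⁴ = S(1−A)/(4σ): 1−A = 4σT_eq⁴/S.
1−A = 4 × 5.67×10⁻⁸ × (410)⁴ / 9380 = 0.683.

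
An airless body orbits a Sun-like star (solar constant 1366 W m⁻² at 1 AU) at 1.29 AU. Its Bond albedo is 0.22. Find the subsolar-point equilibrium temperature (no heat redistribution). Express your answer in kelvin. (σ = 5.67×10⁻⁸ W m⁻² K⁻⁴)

T_ss ≈ 326 K

Flux at 1.29 AU: S = 1366/1.29² = 821 W m⁻².
At the subsolar point the surface absorbs S(1−A) and emits σT⁴ per unit area — no factor of 4, since only the local patch is in balance.
T = [821 × 0.78 / 5.67×10⁻⁸]^(1/4) = (1.13×10¹⁰)^(1/4) = 326 K.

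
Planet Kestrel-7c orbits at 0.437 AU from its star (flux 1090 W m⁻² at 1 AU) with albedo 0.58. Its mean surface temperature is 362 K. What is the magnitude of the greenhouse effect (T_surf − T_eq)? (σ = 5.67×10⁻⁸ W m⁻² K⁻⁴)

S = 1090/0.437² = 5708 W m⁻².
T_eq = [S(1−A)/(4σ)]^(1/4) = [5708×0.42/(4×5.67×10⁻⁸)]^(1/4) = 320.6 K.
ΔT = T_surf − T_eq = 362 − 320.6.

ΔT ≈ 41.4 K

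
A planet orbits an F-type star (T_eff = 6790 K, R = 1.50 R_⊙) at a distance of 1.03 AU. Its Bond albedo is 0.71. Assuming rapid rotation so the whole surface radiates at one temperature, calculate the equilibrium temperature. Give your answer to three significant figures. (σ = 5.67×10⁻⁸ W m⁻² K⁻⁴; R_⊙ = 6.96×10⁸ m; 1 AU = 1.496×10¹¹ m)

R_⋆ = 1.50 × 6.96×10⁸ = 1.04×10⁹ m.
d = 1.03 AU = 1.54×10¹¹ m.
L = 4πR_⋆²σT_⋆⁴ = 4π(1.04×10⁹)² × 5.67×10⁻⁸ × (6790)⁴ = 1.65×10²⁷ W.
S = L/(4πd²) = 5530 W m⁻².
Energy balance: absorbed = emitted ⇒ πR²·S(1−A) = 4πR²·σT_eq⁴, so T_eq⁴ = S(1−A)/(4σ).
T_eq = [5530 × 0.29 / (4 × 5.67×10⁻⁸)]^(1/4) = (7.07×10⁹)^(1/4) = 290 K.

T_eq ≈ 290 K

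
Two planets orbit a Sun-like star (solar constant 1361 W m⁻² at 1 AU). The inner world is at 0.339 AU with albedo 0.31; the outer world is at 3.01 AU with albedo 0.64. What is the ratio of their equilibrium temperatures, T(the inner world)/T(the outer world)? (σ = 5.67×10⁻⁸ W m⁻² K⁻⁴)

T₁/T₂ ≈ 3.506

T_eq = [S₀(1−A)/(4σd²)]^(1/4), so T ∝ (1−A)^(1/4) / √d.
T₁ = [1361×0.69/(4×5.67×10⁻⁸×0.339²)]^(1/4) = 435.68 K.
T₂ = [1361×0.36/(4×5.67×10⁻⁸×3.01²)]^(1/4) = 124.26 K.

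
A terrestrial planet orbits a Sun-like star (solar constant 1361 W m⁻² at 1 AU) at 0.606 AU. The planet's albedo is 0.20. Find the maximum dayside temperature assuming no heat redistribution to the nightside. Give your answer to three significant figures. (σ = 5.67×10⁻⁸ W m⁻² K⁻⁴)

Flux at 0.606 AU: S = 1361/0.606² = 3710 W m⁻².
With no redistribution each surface element balances locally: S(1−A) = σT⁴.
T = [3710 × 0.80 / 5.67×10⁻⁸]^(1/4) = (5.23×10¹⁰)^(1/4) = 478 K.

T_ss ≈ 478 K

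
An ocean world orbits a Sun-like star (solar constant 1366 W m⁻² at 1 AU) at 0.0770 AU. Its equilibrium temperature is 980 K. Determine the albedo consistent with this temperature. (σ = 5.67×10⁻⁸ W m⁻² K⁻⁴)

A ≈ 0.09

Flux at 0.0770 AU: S = 1366/0.0770² = 2.30×10⁵ W m⁻².
From T_eq⁴ = S(1−A)/(4σ): 1−A = 4σT_eq⁴/S.
1−A = 4 × 5.67×10⁻⁸ × (980)⁴ / 2.30×10⁵ = 0.908.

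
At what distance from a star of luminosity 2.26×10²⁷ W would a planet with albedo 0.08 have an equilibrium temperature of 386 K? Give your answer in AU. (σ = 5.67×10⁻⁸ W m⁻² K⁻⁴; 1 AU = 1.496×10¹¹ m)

From T_eq⁴ = L(1−A)/(16πσd²): d = √[L(1−A)/(16πσT_eq⁴)].
d = √[2.26×10²⁷ × 0.92 / (16π × 5.67×10⁻⁸ × (386)⁴)] = 1.81×10¹¹ m = 1.21 AU.

d ≈ 1.21 AU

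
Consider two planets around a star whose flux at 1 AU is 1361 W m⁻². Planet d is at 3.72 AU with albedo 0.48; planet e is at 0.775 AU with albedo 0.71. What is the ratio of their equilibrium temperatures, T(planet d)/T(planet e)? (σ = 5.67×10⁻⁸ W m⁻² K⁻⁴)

T_eq = [S₀(1−A)/(4σd²)]^(1/4), so T ∝ (1−A)^(1/4) / √d.
T₁ = [1361×0.52/(4×5.67×10⁻⁸×3.72²)]^(1/4) = 122.54 K.
T₂ = [1361×0.29/(4×5.67×10⁻⁸×0.775²)]^(1/4) = 232.01 K.

T₁/T₂ ≈ 0.528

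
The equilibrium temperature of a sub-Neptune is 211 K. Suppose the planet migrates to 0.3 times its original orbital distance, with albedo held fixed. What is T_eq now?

T_eq ≈ 385 K

T_eq ∝ L^(1/4) · d^(−1/2).
T′ = 211 / 0.3^(1/2) = 385 K.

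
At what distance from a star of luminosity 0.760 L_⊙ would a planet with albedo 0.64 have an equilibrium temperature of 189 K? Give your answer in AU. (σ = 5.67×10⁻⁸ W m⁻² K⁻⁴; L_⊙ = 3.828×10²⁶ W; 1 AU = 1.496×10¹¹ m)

d ≈ 1.13 AU

L = 0.760 × 3.828×10²⁶ = 2.91×10²⁶ W.
From T_eq⁴ = L(1−A)/(16πσd²): d = √[L(1−A)/(16πσT_eq⁴)].
d = √[2.91×10²⁶ × 0.36 / (16π × 5.67×10⁻⁸ × (189)⁴)] = 1.70×10¹¹ m = 1.13 AU.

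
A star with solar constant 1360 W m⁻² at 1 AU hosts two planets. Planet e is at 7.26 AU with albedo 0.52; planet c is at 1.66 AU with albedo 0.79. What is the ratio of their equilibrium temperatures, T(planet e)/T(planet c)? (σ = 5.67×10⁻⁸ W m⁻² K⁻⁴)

T_eq = [S₀(1−A)/(4σd²)]^(1/4), so T ∝ (1−A)^(1/4) / √d.
T₁ = [1360×0.48/(4×5.67×10⁻⁸×7.26²)]^(1/4) = 85.96 K.
T₂ = [1360×0.21/(4×5.67×10⁻⁸×1.66²)]^(1/4) = 146.21 K.

T₁/T₂ ≈ 0.588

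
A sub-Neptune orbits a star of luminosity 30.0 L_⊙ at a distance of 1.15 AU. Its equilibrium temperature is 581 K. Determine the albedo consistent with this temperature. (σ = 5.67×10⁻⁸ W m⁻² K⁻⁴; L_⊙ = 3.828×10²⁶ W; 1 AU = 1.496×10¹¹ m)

d = 1.15 AU = 1.72×10¹¹ m.
L = 30.0 × 3.828×10²⁶ = 1.15×10²⁸ W.
Flux: S = L/(4πd²) = 1.15×10²⁸/(4π×(1.72×10¹¹)²) = 3.09×10⁴ W m⁻².
From T_eq⁴ = S(1−A)/(4σ): 1−A = 4σT_eq⁴/S.
1−A = 4 × 5.67×10⁻⁸ × (581)⁴ / 3.09×10⁴ = 0.837.

A ≈ 0.16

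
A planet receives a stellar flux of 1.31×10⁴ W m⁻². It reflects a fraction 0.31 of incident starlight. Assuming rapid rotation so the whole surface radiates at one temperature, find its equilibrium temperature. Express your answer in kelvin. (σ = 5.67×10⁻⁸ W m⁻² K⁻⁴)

Energy balance: absorbed = emitted ⇒ πR²·S(1−A) = 4πR²·σT_eq⁴, so T_eq⁴ = S(1−A)/(4σ).
T_eq = [1.31×10⁴ × 0.69 / (4 × 5.67×10⁻⁸)]^(1/4) = (3.99×10¹⁰)^(1/4) = 447 K.

T_eq ≈ 447 K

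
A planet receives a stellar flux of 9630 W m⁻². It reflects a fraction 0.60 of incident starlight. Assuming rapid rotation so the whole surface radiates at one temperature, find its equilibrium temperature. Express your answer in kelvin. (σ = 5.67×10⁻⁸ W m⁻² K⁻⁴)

Energy balance: absorbed = emitted ⇒ πR²·S(1−A) = 4πR²·σT_eq⁴, so T_eq⁴ = S(1−A)/(4σ).
T_eq = [9630 × 0.40 / (4 × 5.67×10⁻⁸)]^(1/4) = (1.70×10¹⁰)^(1/4) = 361 K.

T_eq ≈ 361 K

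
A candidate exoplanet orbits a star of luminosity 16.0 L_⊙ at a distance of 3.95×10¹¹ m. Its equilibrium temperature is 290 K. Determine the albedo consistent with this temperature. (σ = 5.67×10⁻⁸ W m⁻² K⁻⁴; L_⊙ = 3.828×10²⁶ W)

L = 16.0 × 3.828×10²⁶ = 6.12×10²⁷ W.
Flux: S = L/(4πd²) = 6.12×10²⁷/(4π×(3.95×10¹¹)²) = 3120 W m⁻².
From T_eq⁴ = S(1−A)/(4σ): 1−A = 4σT_eq⁴/S.
1−A = 4 × 5.67×10⁻⁸ × (290)⁴ / 3120 = 0.514.

A ≈ 0.49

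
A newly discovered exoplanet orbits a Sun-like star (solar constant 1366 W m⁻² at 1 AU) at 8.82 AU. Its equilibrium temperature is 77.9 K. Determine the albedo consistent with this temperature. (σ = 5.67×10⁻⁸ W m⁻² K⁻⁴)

A ≈ 0.52

Flux at 8.82 AU: S = 1366/8.82² = 17.6 W m⁻².
From T_eq⁴ = S(1−A)/(4σ): 1−A = 4σT_eq⁴/S.
1−A = 4 × 5.67×10⁻⁸ × (77.9)⁴ / 17.6 = 0.476.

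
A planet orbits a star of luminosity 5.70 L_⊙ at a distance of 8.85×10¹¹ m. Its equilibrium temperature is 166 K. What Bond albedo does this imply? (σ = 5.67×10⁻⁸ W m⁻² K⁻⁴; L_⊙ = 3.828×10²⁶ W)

L = 5.70 × 3.828×10²⁶ = 2.18×10²⁷ W.
Flux: S = L/(4πd²) = 2.18×10²⁷/(4π×(8.85×10¹¹)²) = 222 W m⁻².
From T_eq⁴ = S(1−A)/(4σ): 1−A = 4σT_eq⁴/S.
1−A = 4 × 5.67×10⁻⁸ × (166)⁴ / 222 = 0.777.

A ≈ 0.22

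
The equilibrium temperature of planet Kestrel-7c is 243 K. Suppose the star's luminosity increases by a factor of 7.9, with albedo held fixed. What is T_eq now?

T_eq ∝ L^(1/4) · d^(−1/2).
T′ = 243 × 7.9^(1/4) = 407 K.

T_eq ≈ 407 K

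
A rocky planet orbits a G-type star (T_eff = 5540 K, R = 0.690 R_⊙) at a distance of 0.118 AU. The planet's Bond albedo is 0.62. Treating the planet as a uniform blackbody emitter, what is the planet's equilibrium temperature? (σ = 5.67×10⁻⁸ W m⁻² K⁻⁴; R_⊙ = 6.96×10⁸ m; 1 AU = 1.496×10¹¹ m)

T_eq ≈ 507 K

R_⋆ = 0.690 × 6.96×10⁸ = 4.80×10⁸ m.
d = 0.118 AU = 1.77×10¹⁰ m.
L = 4πR_⋆²σT_⋆⁴ = 4π(4.80×10⁸)² × 5.67×10⁻⁸ × (5540)⁴ = 1.55×10²⁶ W.
S = L/(4πd²) = 3.95×10⁴ W m⁻².
Energy balance: absorbed = emitted ⇒ πR²·S(1−A) = 4πR²·σT_eq⁴, so T_eq⁴ = S(1−A)/(4σ).
T_eq = [3.95×10⁴ × 0.38 / (4 × 5.67×10⁻⁸)]^(1/4) = (6.62×10¹⁰)^(1/4) = 507 K.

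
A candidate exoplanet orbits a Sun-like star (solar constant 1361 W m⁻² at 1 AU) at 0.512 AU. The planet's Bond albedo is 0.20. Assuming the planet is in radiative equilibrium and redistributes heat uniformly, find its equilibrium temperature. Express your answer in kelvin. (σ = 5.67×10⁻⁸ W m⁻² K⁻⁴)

Flux at 0.512 AU: S = 1361/0.512² = 5190 W m⁻².
Energy balance: absorbed = emitted ⇒ πR²·S(1−A) = 4πR²·σT_eq⁴, so T_eq⁴ = S(1−A)/(4σ).
T_eq = [5190 × 0.80 / (4 × 5.67×10⁻⁸)]^(1/4) = (1.83×10¹⁰)^(1/4) = 368 K.

T_eq ≈ 368 K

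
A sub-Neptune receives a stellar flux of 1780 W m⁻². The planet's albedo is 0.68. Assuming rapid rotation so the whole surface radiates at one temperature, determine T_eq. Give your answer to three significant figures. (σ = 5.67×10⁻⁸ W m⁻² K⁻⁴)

T_eq ≈ 224 K

Energy balance: absorbed = emitted ⇒ πR²·S(1−A) = 4πR²·σT_eq⁴, so T_eq⁴ = S(1−A)/(4σ).
T_eq = [1780 × 0.32 / (4 × 5.67×10⁻⁸)]^(1/4) = (2.51×10⁹)^(1/4) = 224 K.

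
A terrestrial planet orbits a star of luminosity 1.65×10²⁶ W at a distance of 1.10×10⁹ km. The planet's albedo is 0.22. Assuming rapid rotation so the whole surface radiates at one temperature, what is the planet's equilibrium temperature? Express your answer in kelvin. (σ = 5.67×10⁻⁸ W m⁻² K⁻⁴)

T_eq ≈ 78.2 K

d = 1.10×10⁹ km = 1.10×10¹² m.
Flux: S = L/(4πd²) = 1.65×10²⁶/(4π×(1.10×10¹²)²) = 10.9 W m⁻².
Energy balance: absorbed = emitted ⇒ πR²·S(1−A) = 4πR²·σT_eq⁴, so T_eq⁴ = S(1−A)/(4σ).
T_eq = [10.9 × 0.78 / (4 × 5.67×10⁻⁸)]^(1/4) = (3.73×10⁷)^(1/4) = 78.2 K.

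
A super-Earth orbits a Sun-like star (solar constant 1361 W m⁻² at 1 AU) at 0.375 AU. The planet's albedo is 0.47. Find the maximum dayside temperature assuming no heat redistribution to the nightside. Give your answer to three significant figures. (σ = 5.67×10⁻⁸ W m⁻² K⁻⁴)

T_ss ≈ 548 K

Flux at 0.375 AU: S = 1361/0.375² = 9680 W m⁻².
With no redistribution each surface element balances locally: S(1−A) = σT⁴.
T = [9680 × 0.53 / 5.67×10⁻⁸]^(1/4) = (9.05×10¹⁰)^(1/4) = 548 K.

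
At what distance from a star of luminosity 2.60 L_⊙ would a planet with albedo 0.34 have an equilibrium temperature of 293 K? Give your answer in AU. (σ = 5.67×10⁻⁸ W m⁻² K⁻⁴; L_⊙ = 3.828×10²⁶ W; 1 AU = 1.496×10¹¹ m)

d ≈ 1.18 AU

L = 2.60 × 3.828×10²⁶ = 9.95×10²⁶ W.
From T_eq⁴ = L(1−A)/(16πσd²): d = √[L(1−A)/(16πσT_eq⁴)].
d = √[9.95×10²⁶ × 0.66 / (16π × 5.67×10⁻⁸ × (293)⁴)] = 1.77×10¹¹ m = 1.18 AU.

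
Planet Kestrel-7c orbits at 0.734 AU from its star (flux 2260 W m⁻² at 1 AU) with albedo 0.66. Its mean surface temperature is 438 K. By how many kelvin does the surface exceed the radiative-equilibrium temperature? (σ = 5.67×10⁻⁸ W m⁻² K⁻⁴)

S = 2260/0.734² = 4195 W m⁻².
T_eq = [S(1−A)/(4σ)]^(1/4) = [4195×0.34/(4×5.67×10⁻⁸)]^(1/4) = 281.6 K.
ΔT = T_surf − T_eq = 438 − 281.6.

ΔT ≈ 156.4 K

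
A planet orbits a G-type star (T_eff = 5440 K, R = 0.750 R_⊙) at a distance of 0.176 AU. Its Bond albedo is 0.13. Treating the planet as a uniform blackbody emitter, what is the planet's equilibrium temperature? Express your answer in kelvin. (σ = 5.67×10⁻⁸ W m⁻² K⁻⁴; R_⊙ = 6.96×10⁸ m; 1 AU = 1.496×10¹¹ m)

T_eq ≈ 523 K

R_⋆ = 0.750 × 6.96×10⁸ = 5.22×10⁸ m.
d = 0.176 AU = 2.63×10¹⁰ m.
L = 4πR_⋆²σT_⋆⁴ = 4π(5.22×10⁸)² × 5.67×10⁻⁸ × (5440)⁴ = 1.70×10²⁶ W.
S = L/(4πd²) = 1.95×10⁴ W m⁻².
Energy balance: absorbed = emitted ⇒ πR²·S(1−A) = 4πR²·σT_eq⁴, so T_eq⁴ = S(1−A)/(4σ).
T_eq = [1.95×10⁴ × 0.87 / (4 × 5.67×10⁻⁸)]^(1/4) = (7.49×10¹⁰)^(1/4) = 523 K.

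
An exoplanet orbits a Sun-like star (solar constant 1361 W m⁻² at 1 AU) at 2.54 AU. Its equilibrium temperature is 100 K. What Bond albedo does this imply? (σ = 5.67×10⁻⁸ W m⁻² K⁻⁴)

A ≈ 0.89

Flux at 2.54 AU: S = 1361/2.54² = 211 W m⁻².
From T_eq⁴ = S(1−A)/(4σ): 1−A = 4σT_eq⁴/S.
1−A = 4 × 5.67×10⁻⁸ × (100)⁴ / 211 = 0.108.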